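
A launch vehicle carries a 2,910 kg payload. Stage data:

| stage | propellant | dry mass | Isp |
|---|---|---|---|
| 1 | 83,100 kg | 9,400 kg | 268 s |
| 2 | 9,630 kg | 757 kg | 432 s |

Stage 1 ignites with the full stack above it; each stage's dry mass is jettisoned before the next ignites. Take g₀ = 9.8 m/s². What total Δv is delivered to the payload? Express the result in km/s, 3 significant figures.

Ignition mass of stage 1 = 83,100+9,400 + 9,630+757 + 2,910 = 105,797 kg.
Stage 1: m₀ = 105,797 kg, m_f = 105,797 − 83,100 = 22,697 kg; Δv = 268×9.8×ln(4.661) = 2626.4×1.5393 ≈ 4043 m/s.
Stage 2: m₀ = 13,297 kg, m_f = 13,297 − 9,630 = 3,667 kg; Δv = 432×9.8×ln(3.626) = 4233.6×1.2882 ≈ 5454 m/s.
Total Δv = 4043 + 5454 = 9497 m/s.

Δv ≈ 9.50 km/s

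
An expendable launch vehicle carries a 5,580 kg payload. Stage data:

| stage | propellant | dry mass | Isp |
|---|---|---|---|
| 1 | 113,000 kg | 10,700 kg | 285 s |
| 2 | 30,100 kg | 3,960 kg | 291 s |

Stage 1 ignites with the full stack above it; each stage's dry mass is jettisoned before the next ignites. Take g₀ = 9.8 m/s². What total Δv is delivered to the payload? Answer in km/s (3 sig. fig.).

Δv ≈ 7.35 km/s

Ignition mass of stage 1 = 113,000+10,700 + 30,100+3,960 + 5,580 = 163,340 kg.
Stage 1: m₀ = 163,340 kg, m_f = 163,340 − 113,000 = 50,340 kg; Δv = 285×9.8×ln(3.245) = 2793.0×1.1770 ≈ 3287 m/s.
Stage 2: m₀ = 39,640 kg, m_f = 39,640 − 30,100 = 9,540 kg; Δv = 291×9.8×ln(4.155) = 2851.8×1.4243 ≈ 4062 m/s.
Total Δv = 3287 + 4062 = 7349 m/s.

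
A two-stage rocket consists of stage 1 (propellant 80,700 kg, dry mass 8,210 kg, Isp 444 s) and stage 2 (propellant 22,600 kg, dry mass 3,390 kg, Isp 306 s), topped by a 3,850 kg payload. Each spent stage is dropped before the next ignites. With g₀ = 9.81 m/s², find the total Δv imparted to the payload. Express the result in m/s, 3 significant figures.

Δv ≈ 9210 m/s

Ignition mass of stage 1 = 80,700+8,210 + 22,600+3,390 + 3,850 = 118,750 kg.
Stage 1: m₀ = 118,750 kg, m_f = 118,750 − 80,700 = 38,050 kg; Δv = 444×9.81×ln(3.121) = 4355.6×1.1381 ≈ 4957 m/s.
Stage 2: m₀ = 29,840 kg, m_f = 29,840 − 22,600 = 7,240 kg; Δv = 306×9.81×ln(4.122) = 3001.9×1.4162 ≈ 4251 m/s.
Total Δv = 4957 + 4251 = 9208 m/s.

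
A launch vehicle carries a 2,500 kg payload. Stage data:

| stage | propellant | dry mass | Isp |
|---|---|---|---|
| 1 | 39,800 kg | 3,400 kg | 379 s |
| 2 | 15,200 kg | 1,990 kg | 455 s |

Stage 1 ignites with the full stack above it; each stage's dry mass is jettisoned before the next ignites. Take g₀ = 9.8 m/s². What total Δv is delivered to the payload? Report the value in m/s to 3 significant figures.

Δv ≈ 10300 m/s

Ignition mass of stage 1 = 39,800+3,400 + 15,200+1,990 + 2,500 = 62,890 kg.
Stage 1: m₀ = 62,890 kg, m_f = 62,890 − 39,800 = 23,090 kg; Δv = 379×9.8×ln(2.724) = 3714.2×1.0020 ≈ 3722 m/s.
Stage 2: m₀ = 19,690 kg, m_f = 19,690 − 15,200 = 4,490 kg; Δv = 455×9.8×ln(4.385) = 4459.0×1.4783 ≈ 6592 m/s.
Total Δv = 3722 + 6592 = 10314 m/s.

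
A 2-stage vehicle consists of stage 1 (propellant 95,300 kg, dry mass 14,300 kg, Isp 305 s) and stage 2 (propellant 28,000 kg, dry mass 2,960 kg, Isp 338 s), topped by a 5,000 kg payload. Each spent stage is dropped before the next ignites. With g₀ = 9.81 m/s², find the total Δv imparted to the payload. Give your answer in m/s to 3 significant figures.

Δv ≈ 8180 m/s

Ignition mass of stage 1 = 95,300+14,300 + 28,000+2,960 + 5,000 = 145,560 kg.
Stage 1: m₀ = 145,560 kg, m_f = 145,560 − 95,300 = 50,260 kg; Δv = 305×9.81×ln(2.896) = 2992.1×1.0634 ≈ 3182 m/s.
Stage 2: m₀ = 35,960 kg, m_f = 35,960 − 28,000 = 7,960 kg; Δv = 338×9.81×ln(4.518) = 3315.8×1.5080 ≈ 5000 m/s.
Total Δv = 3182 + 5000 = 8182 m/s.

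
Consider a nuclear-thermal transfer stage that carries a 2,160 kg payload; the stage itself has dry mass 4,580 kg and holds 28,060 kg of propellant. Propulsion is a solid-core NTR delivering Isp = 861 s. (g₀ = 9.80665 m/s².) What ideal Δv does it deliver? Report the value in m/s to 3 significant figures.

v_e = Isp · g₀ = 861 × 9.80665 = 8443.5 m/s.
m₀ = payload + dry + propellant = 2,160 + 4,580 + 28,060 = 34,800 kg.
m_f = payload + dry = 2,160 + 4,580 = 6,740 kg.
Rocket equation: Δv = v_e · ln(m₀/m_f) = 8443.5 × ln(5.163) = 8443.5 × 1.6416 ≈ 13860.5 m/s.

Δv ≈ 13900 m/s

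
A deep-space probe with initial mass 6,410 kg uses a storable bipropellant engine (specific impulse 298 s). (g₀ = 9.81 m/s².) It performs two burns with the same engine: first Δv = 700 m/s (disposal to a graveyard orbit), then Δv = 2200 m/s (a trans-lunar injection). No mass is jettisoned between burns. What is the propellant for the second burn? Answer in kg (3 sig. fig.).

v_e = Isp · g₀ = 298 × 9.81 = 2923.4 m/s.
After the first burn: m = 6410 × exp(−700/2923.4) = 6410 × 0.78706 = 5,045.05 kg.
After the second burn: m = 5,045.05 × exp(−2200/2923.4) = 5,045.05 × 0.47116 = 2,377.03 kg.
Second-burn propellant = 5,045.05 − 2,377.03 = 2,668.02 kg.

propellant for the second burn ≈ 2670 kg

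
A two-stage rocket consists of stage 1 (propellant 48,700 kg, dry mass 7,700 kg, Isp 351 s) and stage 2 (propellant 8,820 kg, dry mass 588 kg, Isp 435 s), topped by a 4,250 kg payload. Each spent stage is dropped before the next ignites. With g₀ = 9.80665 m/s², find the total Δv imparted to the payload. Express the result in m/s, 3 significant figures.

Ignition mass of stage 1 = 48,700+7,700 + 8,820+588 + 4,250 = 70,058 kg.
Stage 1: m₀ = 70,058 kg, m_f = 70,058 − 48,700 = 21,358 kg; Δv = 351×9.80665×ln(3.28) = 3442.1×1.1879 ≈ 4089 m/s.
Stage 2: m₀ = 13,658 kg, m_f = 13,658 − 8,820 = 4,838 kg; Δv = 435×9.80665×ln(2.823) = 4265.9×1.0378 ≈ 4427 m/s.
Total Δv = 4089 + 4427 = 8516 m/s.

Δv ≈ 8520 m/s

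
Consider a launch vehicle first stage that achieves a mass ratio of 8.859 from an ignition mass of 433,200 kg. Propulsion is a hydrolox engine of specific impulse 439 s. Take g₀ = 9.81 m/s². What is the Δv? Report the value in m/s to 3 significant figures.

Δv ≈ 9390 m/s

v_e = Isp · g₀ = 439 × 9.81 = 4306.6 m/s.
Δv = v_e · ln(8.859) = 4306.6 × 2.1814 ≈ 9394.5 m/s.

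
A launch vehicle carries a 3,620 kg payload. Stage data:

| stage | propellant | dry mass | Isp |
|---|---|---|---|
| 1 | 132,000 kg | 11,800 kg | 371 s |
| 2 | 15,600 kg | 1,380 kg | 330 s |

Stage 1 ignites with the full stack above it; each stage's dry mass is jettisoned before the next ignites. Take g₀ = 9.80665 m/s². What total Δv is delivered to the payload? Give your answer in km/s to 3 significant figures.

Ignition mass of stage 1 = 132,000+11,800 + 15,600+1,380 + 3,620 = 164,400 kg.
Stage 1: m₀ = 164,400 kg, m_f = 164,400 − 132,000 = 32,400 kg; Δv = 371×9.80665×ln(5.074) = 3638.3×1.6241 ≈ 5909 m/s.
Stage 2: m₀ = 20,600 kg, m_f = 20,600 − 15,600 = 5,000 kg; Δv = 330×9.80665×ln(4.12) = 3236.2×1.4159 ≈ 4582 m/s.
Total Δv = 5909 + 4582 = 10491 m/s.

Δv ≈ 10.5 km/s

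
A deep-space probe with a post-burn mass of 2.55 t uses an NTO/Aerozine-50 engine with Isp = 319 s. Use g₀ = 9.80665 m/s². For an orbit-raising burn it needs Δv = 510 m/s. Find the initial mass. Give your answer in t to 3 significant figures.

v_e = Isp · g₀ = 319 × 9.80665 = 3128.3 m/s.
Rocket equation: m₀/m_f = exp(Δv / v_e) = exp(510 / 3128.3) = exp(0.1630) = 1.1771.
m₀ = m_f × 1.1771 = 2.55 × 1.1771 = 3.00161 t.

initial mass ≈ 3.00 t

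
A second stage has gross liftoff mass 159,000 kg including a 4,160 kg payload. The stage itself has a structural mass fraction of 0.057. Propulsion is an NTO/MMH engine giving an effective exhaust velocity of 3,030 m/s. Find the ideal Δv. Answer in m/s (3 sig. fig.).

Δv ≈ 7590 m/s

Stage wet mass = m₀ − payload = 159,000 − 4,160 = 154,840 kg.
Stage dry mass = ε × stage wet mass = 0.057 × 154,840 = 8,825.88 kg.
Burnout mass m_f = stage dry + payload = 8,825.88 + 4,160 = 12,985.88 kg.
From the ideal rocket equation, Δv = v_e · ln(159,000/12,985.88) = 3030.0 × ln(12.24) = 3030.0 × 2.5050 ≈ 7590 m/s.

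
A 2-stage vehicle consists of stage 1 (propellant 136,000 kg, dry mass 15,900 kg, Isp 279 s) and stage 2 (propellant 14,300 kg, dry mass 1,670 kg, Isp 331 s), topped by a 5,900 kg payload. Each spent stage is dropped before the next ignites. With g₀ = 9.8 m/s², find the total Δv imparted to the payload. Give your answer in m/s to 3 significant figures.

Ignition mass of stage 1 = 136,000+15,900 + 14,300+1,670 + 5,900 = 173,770 kg.
Stage 1: m₀ = 173,770 kg, m_f = 173,770 − 136,000 = 37,770 kg; Δv = 279×9.8×ln(4.601) = 2734.2×1.5262 ≈ 4173 m/s.
Stage 2: m₀ = 21,870 kg, m_f = 21,870 − 14,300 = 7,570 kg; Δv = 331×9.8×ln(2.889) = 3243.8×1.0609 ≈ 3441 m/s.
Total Δv = 4173 + 3441 = 7614 m/s.

Δv ≈ 7610 m/s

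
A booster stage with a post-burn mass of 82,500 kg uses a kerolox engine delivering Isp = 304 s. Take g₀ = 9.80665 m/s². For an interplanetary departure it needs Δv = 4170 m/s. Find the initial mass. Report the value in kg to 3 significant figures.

initial mass ≈ 334000 kg

v_e = Isp · g₀ = 304 × 9.80665 = 2981.2 m/s.
Using Δv = v_e ln(m₀/m_f): m₀/m_f = exp(Δv / v_e) = exp(4170 / 2981.2) = exp(1.3988) = 4.0502.
m₀ = m_f × 4.0502 = 82,500 × 4.0502 = 334,142 kg.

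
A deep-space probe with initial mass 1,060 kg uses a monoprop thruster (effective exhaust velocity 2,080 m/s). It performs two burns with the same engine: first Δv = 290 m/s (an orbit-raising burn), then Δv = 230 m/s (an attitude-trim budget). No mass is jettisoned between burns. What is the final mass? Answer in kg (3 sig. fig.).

final mass ≈ 826 kg

After the first burn: m = 1060 × exp(−290/2080.0) = 1060 × 0.86986 = 922.052 kg.
After the second burn: m = 922.052 × exp(−230/2080.0) = 922.052 × 0.89532 = 825.532 kg.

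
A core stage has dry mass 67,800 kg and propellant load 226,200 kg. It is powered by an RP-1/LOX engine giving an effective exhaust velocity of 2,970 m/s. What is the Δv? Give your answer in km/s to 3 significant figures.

Δv ≈ 4.36 km/s

m₀ = m_dry + m_prop = 67,800 + 226,200 = 294,000 kg.
From the ideal rocket equation, Δv = v_e · ln(m₀/m_f) = 2970.0 × ln(4.336) = 2970.0 × 1.4670 ≈ 4357.0 m/s.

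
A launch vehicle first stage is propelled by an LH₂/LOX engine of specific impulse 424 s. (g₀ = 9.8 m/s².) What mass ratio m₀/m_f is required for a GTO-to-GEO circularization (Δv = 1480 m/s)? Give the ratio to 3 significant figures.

v_e = Isp · g₀ = 424 × 9.8 = 4155.2 m/s.
From the ideal rocket equation, m₀/m_f = exp(Δv / v_e) = exp(1480 / 4155.2) = exp(0.3562) = 1.4279.

mass ratio ≈ 1.43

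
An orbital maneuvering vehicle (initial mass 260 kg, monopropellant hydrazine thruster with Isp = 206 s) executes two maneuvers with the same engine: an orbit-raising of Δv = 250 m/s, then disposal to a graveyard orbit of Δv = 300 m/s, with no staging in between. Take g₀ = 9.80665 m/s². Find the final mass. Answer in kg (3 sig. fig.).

final mass ≈ 198 kg

v_e = Isp · g₀ = 206 × 9.80665 = 2020.2 m/s.
After the first burn: m = 260 × exp(−250/2020.2) = 260 × 0.88360 = 229.736 kg.
After the second burn: m = 229.736 × exp(−300/2020.2) = 229.736 × 0.86200 = 198.032 kg.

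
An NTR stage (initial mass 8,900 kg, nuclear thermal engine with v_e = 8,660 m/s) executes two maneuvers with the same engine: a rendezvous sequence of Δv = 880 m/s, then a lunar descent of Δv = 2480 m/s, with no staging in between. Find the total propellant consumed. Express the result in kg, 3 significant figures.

total propellant consumed ≈ 2860 kg

After the first burn: m = 8900 × exp(−880/8660.0) = 8900 × 0.90338 = 8,040.08 kg.
After the second burn: m = 8,040.08 × exp(−2480/8660.0) = 8,040.08 × 0.75098 = 6,037.94 kg.
Total propellant = m₀ − m_final = 8900 − 6,037.94 = 2,862.06 kg.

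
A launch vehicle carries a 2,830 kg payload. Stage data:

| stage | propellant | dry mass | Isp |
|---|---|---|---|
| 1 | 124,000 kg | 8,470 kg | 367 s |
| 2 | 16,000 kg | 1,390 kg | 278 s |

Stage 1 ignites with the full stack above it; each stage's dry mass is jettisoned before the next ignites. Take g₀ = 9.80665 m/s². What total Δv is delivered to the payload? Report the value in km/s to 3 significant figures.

Δv ≈ 10.3 km/s

Ignition mass of stage 1 = 124,000+8,470 + 16,000+1,390 + 2,830 = 152,690 kg.
Stage 1: m₀ = 152,690 kg, m_f = 152,690 − 124,000 = 28,690 kg; Δv = 367×9.80665×ln(5.322) = 3599.0×1.6719 ≈ 6017 m/s.
Stage 2: m₀ = 20,220 kg, m_f = 20,220 − 16,000 = 4,220 kg; Δv = 278×9.80665×ln(4.791) = 2726.2×1.5668 ≈ 4272 m/s.
Total Δv = 6017 + 4272 = 10289 m/s.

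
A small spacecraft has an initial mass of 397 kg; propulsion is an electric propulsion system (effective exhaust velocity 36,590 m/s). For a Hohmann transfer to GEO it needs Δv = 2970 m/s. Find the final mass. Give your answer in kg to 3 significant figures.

final mass ≈ 366 kg

m₀/m_f = exp(Δv / v_e) = exp(2970 / 36590.0) = exp(0.0812) = 1.0846.
m_f = m₀ / 1.0846 = 397 / 1.0846 = 366.034 kg.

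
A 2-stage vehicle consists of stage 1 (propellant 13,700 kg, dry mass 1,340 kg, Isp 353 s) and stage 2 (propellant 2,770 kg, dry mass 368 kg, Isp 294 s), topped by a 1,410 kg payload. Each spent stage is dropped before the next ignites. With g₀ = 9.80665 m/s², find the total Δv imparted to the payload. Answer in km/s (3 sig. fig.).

Δv ≈ 6.87 km/s

Ignition mass of stage 1 = 13,700+1,340 + 2,770+368 + 1,410 = 19,588 kg.
Stage 1: m₀ = 19,588 kg, m_f = 19,588 − 13,700 = 5,888 kg; Δv = 353×9.80665×ln(3.327) = 3461.7×1.2020 ≈ 4161 m/s.
Stage 2: m₀ = 4,548 kg, m_f = 4,548 − 2,770 = 1,778 kg; Δv = 294×9.80665×ln(2.558) = 2883.2×0.9392 ≈ 2708 m/s.
Total Δv = 4161 + 2708 = 6869 m/s.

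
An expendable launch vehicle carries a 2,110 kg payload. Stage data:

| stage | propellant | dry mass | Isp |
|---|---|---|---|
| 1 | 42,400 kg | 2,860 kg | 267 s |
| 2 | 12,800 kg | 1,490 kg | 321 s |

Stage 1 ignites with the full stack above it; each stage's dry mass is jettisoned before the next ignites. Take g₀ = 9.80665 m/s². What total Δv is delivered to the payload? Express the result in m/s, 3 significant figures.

Ignition mass of stage 1 = 42,400+2,860 + 12,800+1,490 + 2,110 = 61,660 kg.
Stage 1: m₀ = 61,660 kg, m_f = 61,660 − 42,400 = 19,260 kg; Δv = 267×9.80665×ln(3.201) = 2618.4×1.1636 ≈ 3047 m/s.
Stage 2: m₀ = 16,400 kg, m_f = 16,400 − 12,800 = 3,600 kg; Δv = 321×9.80665×ln(4.556) = 3147.9×1.5163 ≈ 4773 m/s.
Total Δv = 3047 + 4773 = 7820 m/s.

Δv ≈ 7820 m/s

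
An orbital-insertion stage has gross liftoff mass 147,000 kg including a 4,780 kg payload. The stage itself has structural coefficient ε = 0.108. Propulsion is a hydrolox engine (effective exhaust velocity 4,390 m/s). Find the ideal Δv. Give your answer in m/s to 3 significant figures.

Stage wet mass = m₀ − payload = 147,000 − 4,780 = 142,220 kg.
Stage dry mass = ε × stage wet mass = 0.108 × 142,220 = 15,359.8 kg.
Burnout mass m_f = stage dry + payload = 15,359.8 + 4,780 = 20,139.8 kg.
From the ideal rocket equation, Δv = v_e · ln(147,000/20,139.8) = 4390.0 × ln(7.299) = 4390.0 × 1.9877 ≈ 8726 m/s.

Δv ≈ 8730 m/s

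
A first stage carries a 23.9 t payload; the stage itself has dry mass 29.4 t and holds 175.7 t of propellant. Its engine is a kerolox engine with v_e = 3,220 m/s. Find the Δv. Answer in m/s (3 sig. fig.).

Δv ≈ 4690 m/s

m₀ = payload + dry + propellant = 23.9 + 29.4 + 175.7 = 229 t.
m_f = payload + dry = 23.9 + 29.4 = 53.3 t.
Using Δv = v_e ln(m₀/m_f): Δv = v_e · ln(m₀/m_f) = 3220.0 × ln(4.296) = 3220.0 × 1.4578 ≈ 4694.1 m/s.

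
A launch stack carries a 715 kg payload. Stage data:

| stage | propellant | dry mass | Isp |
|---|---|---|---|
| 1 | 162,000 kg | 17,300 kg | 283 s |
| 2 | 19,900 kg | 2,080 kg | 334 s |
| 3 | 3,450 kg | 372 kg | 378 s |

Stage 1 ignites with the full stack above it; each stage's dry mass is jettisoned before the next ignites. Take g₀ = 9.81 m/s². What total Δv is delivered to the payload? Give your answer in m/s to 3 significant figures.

Δv ≈ 14100 m/s

Ignition mass of stage 1 = 162,000+17,300 + 19,900+2,080 + 3,450+372 + 715 = 205,817 kg.
Stage 1: m₀ = 205,817 kg, m_f = 205,817 − 162,000 = 43,817 kg; Δv = 283×9.81×ln(4.697) = 2776.2×1.5470 ≈ 4295 m/s.
Stage 2: m₀ = 26,517 kg, m_f = 26,517 − 19,900 = 6,617 kg; Δv = 334×9.81×ln(4.007) = 3276.5×1.3881 ≈ 4548 m/s.
Stage 3: m₀ = 4,537 kg, m_f = 4,537 − 3,450 = 1,087 kg; Δv = 378×9.81×ln(4.174) = 3708.2×1.4288 ≈ 5298 m/s.
Total Δv = 4295 + 4548 + 5298 = 14141 m/s.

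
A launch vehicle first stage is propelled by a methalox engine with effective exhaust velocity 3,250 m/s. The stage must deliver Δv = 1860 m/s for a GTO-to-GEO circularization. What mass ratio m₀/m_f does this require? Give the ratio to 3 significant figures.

By the Tsiolkovsky rocket equation, m₀/m_f = exp(Δv / v_e) = exp(1860 / 3250.0) = exp(0.5723) = 1.7724.

mass ratio ≈ 1.77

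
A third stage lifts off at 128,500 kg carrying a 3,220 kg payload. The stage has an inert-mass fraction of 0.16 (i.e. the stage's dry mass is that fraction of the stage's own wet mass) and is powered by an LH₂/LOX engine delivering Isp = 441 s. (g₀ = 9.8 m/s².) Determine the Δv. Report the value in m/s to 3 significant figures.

Stage wet mass = m₀ − payload = 128,500 − 3,220 = 125,280 kg.
Stage dry mass = ε × stage wet mass = 0.16 × 125,280 = 20,044.8 kg.
Burnout mass m_f = stage dry + payload = 20,044.8 + 3,220 = 23,264.8 kg.
v_e = Isp · g₀ = 441 × 9.8 = 4321.8 m/s.
By the Tsiolkovsky rocket equation, Δv = v_e · ln(128,500/23,264.8) = 4321.8 × ln(5.523) = 4321.8 × 1.7090 ≈ 7386 m/s.

Δv ≈ 7390 m/s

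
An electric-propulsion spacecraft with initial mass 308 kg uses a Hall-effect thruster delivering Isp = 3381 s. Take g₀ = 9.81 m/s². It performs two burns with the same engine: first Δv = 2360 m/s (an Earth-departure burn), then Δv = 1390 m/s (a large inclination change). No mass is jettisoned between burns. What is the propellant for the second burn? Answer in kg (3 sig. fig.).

propellant for the second burn ≈ 11.8 kg

v_e = Isp · g₀ = 3381 × 9.81 = 33167.6 m/s.
After the first burn: m = 308 × exp(−2360/33167.6) = 308 × 0.93132 = 286.847 kg.
After the second burn: m = 286.847 × exp(−1390/33167.6) = 286.847 × 0.95896 = 275.075 kg.
Second-burn propellant = 286.847 − 275.075 = 11.772 kg.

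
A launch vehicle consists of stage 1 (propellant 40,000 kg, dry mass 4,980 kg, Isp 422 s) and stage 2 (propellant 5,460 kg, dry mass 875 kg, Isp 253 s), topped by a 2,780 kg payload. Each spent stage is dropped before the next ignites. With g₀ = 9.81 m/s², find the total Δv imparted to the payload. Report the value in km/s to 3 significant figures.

Δv ≈ 7.84 km/s

Ignition mass of stage 1 = 40,000+4,980 + 5,460+875 + 2,780 = 54,095 kg.
Stage 1: m₀ = 54,095 kg, m_f = 54,095 − 40,000 = 14,095 kg; Δv = 422×9.81×ln(3.838) = 4139.8×1.3449 ≈ 5568 m/s.
Stage 2: m₀ = 9,115 kg, m_f = 9,115 − 5,460 = 3,655 kg; Δv = 253×9.81×ln(2.494) = 2481.9×0.9138 ≈ 2268 m/s.
Total Δv = 5568 + 2268 = 7836 m/s.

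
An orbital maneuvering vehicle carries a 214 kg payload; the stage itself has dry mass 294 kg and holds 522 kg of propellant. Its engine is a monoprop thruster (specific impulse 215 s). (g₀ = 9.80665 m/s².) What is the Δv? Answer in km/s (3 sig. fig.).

Δv ≈ 1.49 km/s

v_e = Isp · g₀ = 215 × 9.80665 = 2108.4 m/s.
m₀ = payload + dry + propellant = 214 + 294 + 522 = 1,030 kg.
m_f = payload + dry = 214 + 294 = 508 kg.
By the Tsiolkovsky rocket equation, Δv = v_e · ln(m₀/m_f) = 2108.4 × ln(2.028) = 2108.4 × 0.7068 ≈ 1490.3 m/s.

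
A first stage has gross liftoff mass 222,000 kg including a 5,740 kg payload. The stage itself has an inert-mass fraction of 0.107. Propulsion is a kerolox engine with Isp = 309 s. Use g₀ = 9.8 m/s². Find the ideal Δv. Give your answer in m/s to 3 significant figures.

Δv ≈ 6180 m/s

Stage wet mass = m₀ − payload = 222,000 − 5,740 = 216,260 kg.
Stage dry mass = ε × stage wet mass = 0.107 × 216,260 = 23,139.8 kg.
Burnout mass m_f = stage dry + payload = 23,139.8 + 5,740 = 28,879.8 kg.
v_e = Isp · g₀ = 309 × 9.8 = 3028.2 m/s.
By the Tsiolkovsky rocket equation, Δv = v_e · ln(222,000/28,879.8) = 3028.2 × ln(7.687) = 3028.2 × 2.0395 ≈ 6176 m/s.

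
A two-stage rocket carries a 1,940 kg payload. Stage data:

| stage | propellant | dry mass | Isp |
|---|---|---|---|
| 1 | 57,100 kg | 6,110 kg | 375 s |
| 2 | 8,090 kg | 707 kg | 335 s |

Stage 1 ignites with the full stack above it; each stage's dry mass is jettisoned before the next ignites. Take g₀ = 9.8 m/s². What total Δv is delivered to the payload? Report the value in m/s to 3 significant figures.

Δv ≈ 10000 m/s

Ignition mass of stage 1 = 57,100+6,110 + 8,090+707 + 1,940 = 73,947 kg.
Stage 1: m₀ = 73,947 kg, m_f = 73,947 − 57,100 = 16,847 kg; Δv = 375×9.8×ln(4.389) = 3675.0×1.4792 ≈ 5436 m/s.
Stage 2: m₀ = 10,737 kg, m_f = 10,737 − 8,090 = 2,647 kg; Δv = 335×9.8×ln(4.056) = 3283.0×1.4003 ≈ 4597 m/s.
Total Δv = 5436 + 4597 = 10033 m/s.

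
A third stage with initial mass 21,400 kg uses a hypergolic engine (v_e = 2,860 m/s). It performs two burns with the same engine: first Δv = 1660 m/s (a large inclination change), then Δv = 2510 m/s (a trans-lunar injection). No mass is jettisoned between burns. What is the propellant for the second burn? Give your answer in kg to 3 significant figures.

After the first burn: m = 21400 × exp(−1660/2860.0) = 21400 × 0.55966 = 11,976.7 kg.
After the second burn: m = 11,976.7 × exp(−2510/2860.0) = 11,976.7 × 0.41577 = 4,979.55 kg.
Second-burn propellant = 11,976.7 − 4,979.55 = 6,997.15 kg.

propellant for the second burn ≈ 7000 kg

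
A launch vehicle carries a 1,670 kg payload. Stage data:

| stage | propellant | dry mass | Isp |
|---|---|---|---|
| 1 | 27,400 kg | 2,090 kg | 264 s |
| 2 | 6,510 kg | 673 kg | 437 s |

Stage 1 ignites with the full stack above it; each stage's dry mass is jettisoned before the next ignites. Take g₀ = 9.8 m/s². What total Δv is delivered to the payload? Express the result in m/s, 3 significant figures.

Δv ≈ 8940 m/s

Ignition mass of stage 1 = 27,400+2,090 + 6,510+673 + 1,670 = 38,343 kg.
Stage 1: m₀ = 38,343 kg, m_f = 38,343 − 27,400 = 10,943 kg; Δv = 264×9.8×ln(3.504) = 2587.2×1.2539 ≈ 3244 m/s.
Stage 2: m₀ = 8,853 kg, m_f = 8,853 − 6,510 = 2,343 kg; Δv = 437×9.8×ln(3.778) = 4282.6×1.3293 ≈ 5693 m/s.
Total Δv = 3244 + 5693 = 8937 m/s.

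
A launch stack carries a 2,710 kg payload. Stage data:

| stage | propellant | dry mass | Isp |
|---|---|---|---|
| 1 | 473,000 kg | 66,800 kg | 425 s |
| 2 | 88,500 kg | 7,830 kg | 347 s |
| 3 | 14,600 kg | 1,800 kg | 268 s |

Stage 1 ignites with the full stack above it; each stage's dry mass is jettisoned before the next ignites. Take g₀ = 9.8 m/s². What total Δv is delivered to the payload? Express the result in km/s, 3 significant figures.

Δv ≈ 14.1 km/s

Ignition mass of stage 1 = 473,000+66,800 + 88,500+7,830 + 14,600+1,800 + 2,710 = 655,240 kg.
Stage 1: m₀ = 655,240 kg, m_f = 655,240 − 473,000 = 182,240 kg; Δv = 425×9.8×ln(3.595) = 4165.0×1.2797 ≈ 5330 m/s.
Stage 2: m₀ = 115,440 kg, m_f = 115,440 − 88,500 = 26,940 kg; Δv = 347×9.8×ln(4.285) = 3400.6×1.4551 ≈ 4948 m/s.
Stage 3: m₀ = 19,110 kg, m_f = 19,110 − 14,600 = 4,510 kg; Δv = 268×9.8×ln(4.237) = 2626.4×1.4439 ≈ 3792 m/s.
Total Δv = 5330 + 4948 + 3792 = 14070 m/s.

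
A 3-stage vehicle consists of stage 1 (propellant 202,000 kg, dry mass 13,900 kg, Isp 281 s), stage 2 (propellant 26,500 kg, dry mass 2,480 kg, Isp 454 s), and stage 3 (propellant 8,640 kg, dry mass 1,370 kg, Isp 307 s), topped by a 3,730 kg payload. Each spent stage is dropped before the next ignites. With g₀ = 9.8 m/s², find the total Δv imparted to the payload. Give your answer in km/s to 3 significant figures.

Δv ≈ 11.5 km/s

Ignition mass of stage 1 = 202,000+13,900 + 26,500+2,480 + 8,640+1,370 + 3,730 = 258,620 kg.
Stage 1: m₀ = 258,620 kg, m_f = 258,620 − 202,000 = 56,620 kg; Δv = 281×9.8×ln(4.568) = 2753.8×1.5190 ≈ 4183 m/s.
Stage 2: m₀ = 42,720 kg, m_f = 42,720 − 26,500 = 16,220 kg; Δv = 454×9.8×ln(2.634) = 4449.2×0.9684 ≈ 4309 m/s.
Stage 3: m₀ = 13,740 kg, m_f = 13,740 − 8,640 = 5,100 kg; Δv = 307×9.8×ln(2.694) = 3008.6×0.9911 ≈ 2982 m/s.
Total Δv = 4183 + 4309 + 2982 = 11474 m/s.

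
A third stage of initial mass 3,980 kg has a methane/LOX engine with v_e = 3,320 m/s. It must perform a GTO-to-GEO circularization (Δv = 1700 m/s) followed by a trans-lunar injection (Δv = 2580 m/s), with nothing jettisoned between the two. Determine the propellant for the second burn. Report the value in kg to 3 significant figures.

propellant for the second burn ≈ 1290 kg

After the first burn: m = 3980 × exp(−1700/3320.0) = 3980 × 0.59927 = 2,385.09 kg.
After the second burn: m = 2,385.09 × exp(−2580/3320.0) = 2,385.09 × 0.45973 = 1,096.5 kg.
Second-burn propellant = 2,385.09 − 1,096.5 = 1,288.59 kg.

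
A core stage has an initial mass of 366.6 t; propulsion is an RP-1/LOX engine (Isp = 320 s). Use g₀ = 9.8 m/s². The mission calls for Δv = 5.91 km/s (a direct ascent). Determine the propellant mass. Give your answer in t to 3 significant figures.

v_e = Isp · g₀ = 320 × 9.8 = 3136.0 m/s.
m₀/m_f = exp(Δv / v_e) = exp(5910 / 3136.0) = exp(1.8846) = 6.5835.
m_f = 366.6 / 6.5835 = 55.6847 t, so propellant = m₀ − m_f = 366.6 − 55.6847 = 310.9153 t.

propellant mass ≈ 311 t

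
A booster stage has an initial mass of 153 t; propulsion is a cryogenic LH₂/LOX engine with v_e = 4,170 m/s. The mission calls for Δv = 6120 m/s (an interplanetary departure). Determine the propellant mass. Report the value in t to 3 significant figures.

Using Δv = v_e ln(m₀/m_f): m₀/m_f = exp(Δv / v_e) = exp(6120 / 4170.0) = exp(1.4676) = 4.3389.
m_f = 153 / 4.3389 = 35.2624 t, so propellant = m₀ − m_f = 153 − 35.2624 = 117.7376 t.

propellant mass ≈ 118 t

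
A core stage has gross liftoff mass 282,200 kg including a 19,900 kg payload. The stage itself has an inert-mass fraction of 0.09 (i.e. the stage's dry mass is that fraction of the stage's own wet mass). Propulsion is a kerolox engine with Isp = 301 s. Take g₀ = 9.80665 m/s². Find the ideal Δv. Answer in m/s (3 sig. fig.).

Stage wet mass = m₀ − payload = 282,200 − 19,900 = 262,300 kg.
Stage dry mass = ε × stage wet mass = 0.09 × 262,300 = 23,607 kg.
Burnout mass m_f = stage dry + payload = 23,607 + 19,900 = 43,507 kg.
v_e = Isp · g₀ = 301 × 9.80665 = 2951.8 m/s.
By the Tsiolkovsky rocket equation, Δv = v_e · ln(282,200/43,507) = 2951.8 × ln(6.486) = 2951.8 × 1.8697 ≈ 5519 m/s.

Δv ≈ 5520 m/s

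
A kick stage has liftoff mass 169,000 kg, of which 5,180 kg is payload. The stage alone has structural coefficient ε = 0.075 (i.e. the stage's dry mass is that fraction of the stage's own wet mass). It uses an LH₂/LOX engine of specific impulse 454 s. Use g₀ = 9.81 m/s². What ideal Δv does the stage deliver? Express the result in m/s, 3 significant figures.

Δv ≈ 10100 m/s

Stage wet mass = m₀ − payload = 169,000 − 5,180 = 163,820 kg.
Stage dry mass = ε × stage wet mass = 0.075 × 163,820 = 12,286.5 kg.
Burnout mass m_f = stage dry + payload = 12,286.5 + 5,180 = 17,466.5 kg.
v_e = Isp · g₀ = 454 × 9.81 = 4453.7 m/s.
Δv = v_e · ln(169,000/17,466.5) = 4453.7 × ln(9.676) = 4453.7 × 2.2696 ≈ 10108 m/s.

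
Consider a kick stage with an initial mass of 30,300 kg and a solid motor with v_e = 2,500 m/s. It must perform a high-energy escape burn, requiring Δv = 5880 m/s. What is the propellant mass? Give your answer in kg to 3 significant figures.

Rocket equation: m₀/m_f = exp(Δv / v_e) = exp(5880 / 2500.0) = exp(2.3520) = 10.5066.
m_f = 30,300 / 10.5066 = 2,883.9 kg, so propellant = m₀ − m_f = 30,300 − 2,883.9 = 27,416.1 kg.

propellant mass ≈ 27400 kg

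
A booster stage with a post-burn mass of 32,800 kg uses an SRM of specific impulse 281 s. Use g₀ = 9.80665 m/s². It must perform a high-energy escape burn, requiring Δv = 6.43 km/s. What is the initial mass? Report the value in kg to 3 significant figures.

v_e = Isp · g₀ = 281 × 9.80665 = 2755.7 m/s.
m₀/m_f = exp(Δv / v_e) = exp(6430 / 2755.7) = exp(2.3334) = 10.3127.
m₀ = m_f × 10.3127 = 32,800 × 10.3127 = 338,257 kg.

initial mass ≈ 338000 kg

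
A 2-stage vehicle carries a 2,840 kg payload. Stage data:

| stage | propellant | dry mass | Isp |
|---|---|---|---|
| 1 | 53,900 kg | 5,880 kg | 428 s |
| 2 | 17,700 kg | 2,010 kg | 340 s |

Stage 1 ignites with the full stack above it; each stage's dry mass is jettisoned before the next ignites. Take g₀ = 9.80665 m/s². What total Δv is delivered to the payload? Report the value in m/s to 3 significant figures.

Δv ≈ 9590 m/s

Ignition mass of stage 1 = 53,900+5,880 + 17,700+2,010 + 2,840 = 82,330 kg.
Stage 1: m₀ = 82,330 kg, m_f = 82,330 − 53,900 = 28,430 kg; Δv = 428×9.80665×ln(2.896) = 4197.2×1.0633 ≈ 4463 m/s.
Stage 2: m₀ = 22,550 kg, m_f = 22,550 − 17,700 = 4,850 kg; Δv = 340×9.80665×ln(4.649) = 3334.3×1.5368 ≈ 5124 m/s.
Total Δv = 4463 + 5124 = 9587 m/s.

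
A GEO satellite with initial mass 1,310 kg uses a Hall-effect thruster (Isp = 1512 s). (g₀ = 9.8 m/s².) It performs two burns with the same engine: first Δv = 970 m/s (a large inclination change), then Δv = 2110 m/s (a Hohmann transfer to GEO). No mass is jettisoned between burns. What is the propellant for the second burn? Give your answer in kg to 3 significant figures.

propellant for the second burn ≈ 163 kg

v_e = Isp · g₀ = 1512 × 9.8 = 14817.6 m/s.
After the first burn: m = 1310 × exp(−970/14817.6) = 1310 × 0.93663 = 1,226.99 kg.
After the second burn: m = 1,226.99 × exp(−2110/14817.6) = 1,226.99 × 0.86728 = 1,064.14 kg.
Second-burn propellant = 1,226.99 − 1,064.14 = 162.85 kg.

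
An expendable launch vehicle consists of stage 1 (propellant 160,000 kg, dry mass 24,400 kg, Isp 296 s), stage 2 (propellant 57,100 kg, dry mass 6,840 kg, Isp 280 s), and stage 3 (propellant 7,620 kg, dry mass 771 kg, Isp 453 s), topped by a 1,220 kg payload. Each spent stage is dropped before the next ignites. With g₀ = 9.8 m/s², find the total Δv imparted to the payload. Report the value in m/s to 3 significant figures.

Δv ≈ 13900 m/s

Ignition mass of stage 1 = 160,000+24,400 + 57,100+6,840 + 7,620+771 + 1,220 = 257,951 kg.
Stage 1: m₀ = 257,951 kg, m_f = 257,951 − 160,000 = 97,951 kg; Δv = 296×9.8×ln(2.633) = 2900.8×0.9683 ≈ 2809 m/s.
Stage 2: m₀ = 73,551 kg, m_f = 73,551 − 57,100 = 16,451 kg; Δv = 280×9.8×ln(4.471) = 2744.0×1.4976 ≈ 4109 m/s.
Stage 3: m₀ = 9,611 kg, m_f = 9,611 − 7,620 = 1,991 kg; Δv = 453×9.8×ln(4.827) = 4439.4×1.5743 ≈ 6989 m/s.
Total Δv = 2809 + 4109 + 6989 = 13907 m/s.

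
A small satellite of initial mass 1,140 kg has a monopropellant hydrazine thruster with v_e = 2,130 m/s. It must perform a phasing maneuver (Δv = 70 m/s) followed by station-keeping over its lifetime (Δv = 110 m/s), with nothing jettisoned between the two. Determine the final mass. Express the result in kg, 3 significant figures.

final mass ≈ 1050 kg

After the first burn: m = 1140 × exp(−70/2130.0) = 1140 × 0.96767 = 1,103.14 kg.
After the second burn: m = 1,103.14 × exp(−110/2130.0) = 1,103.14 × 0.94967 = 1,047.62 kg.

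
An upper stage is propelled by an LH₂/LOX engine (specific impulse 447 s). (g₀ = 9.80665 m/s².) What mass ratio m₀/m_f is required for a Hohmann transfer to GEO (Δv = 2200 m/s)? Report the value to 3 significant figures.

v_e = Isp · g₀ = 447 × 9.80665 = 4383.6 m/s.
Rocket equation: m₀/m_f = exp(Δv / v_e) = exp(2200 / 4383.6) = exp(0.5019) = 1.6518.

mass ratio ≈ 1.65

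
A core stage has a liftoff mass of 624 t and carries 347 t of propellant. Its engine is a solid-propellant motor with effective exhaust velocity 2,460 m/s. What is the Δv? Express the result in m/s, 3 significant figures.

m_f = m₀ − m_prop = 624 − 347 = 277 t.
Using Δv = v_e ln(m₀/m_f): Δv = v_e · ln(m₀/m_f) = 2460.0 × ln(2.253) = 2460.0 × 0.8121 ≈ 1997.8 m/s.

Δv ≈ 2000 m/s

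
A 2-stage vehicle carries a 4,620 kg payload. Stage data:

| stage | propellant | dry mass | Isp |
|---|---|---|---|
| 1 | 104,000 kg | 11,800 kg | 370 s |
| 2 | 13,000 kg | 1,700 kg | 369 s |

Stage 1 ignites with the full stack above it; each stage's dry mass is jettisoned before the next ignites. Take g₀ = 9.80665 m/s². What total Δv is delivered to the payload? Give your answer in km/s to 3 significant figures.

Ignition mass of stage 1 = 104,000+11,800 + 13,000+1,700 + 4,620 = 135,120 kg.
Stage 1: m₀ = 135,120 kg, m_f = 135,120 − 104,000 = 31,120 kg; Δv = 370×9.80665×ln(4.342) = 3628.5×1.4683 ≈ 5328 m/s.
Stage 2: m₀ = 19,320 kg, m_f = 19,320 − 13,000 = 6,320 kg; Δv = 369×9.80665×ln(3.057) = 3618.7×1.1174 ≈ 4044 m/s.
Total Δv = 5328 + 4044 = 9372 m/s.

Δv ≈ 9.37 km/s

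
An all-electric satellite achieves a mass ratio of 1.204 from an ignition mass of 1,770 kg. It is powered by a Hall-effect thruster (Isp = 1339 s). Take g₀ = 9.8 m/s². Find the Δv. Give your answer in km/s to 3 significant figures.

v_e = Isp · g₀ = 1339 × 9.8 = 13122.2 m/s.
Δv = v_e · ln(1.204) = 13122.2 × 0.1856 ≈ 2436.1 m/s.

Δv ≈ 2.44 km/s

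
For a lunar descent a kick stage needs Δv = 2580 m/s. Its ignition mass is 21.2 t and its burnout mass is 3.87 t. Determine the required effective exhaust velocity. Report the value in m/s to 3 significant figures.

ln(m₀/m_f) = ln(21200/3870) = ln(5.478) = 1.7007.
Rocket equation: v_e = Δv / ln(m₀/m_f) = 2580 / 1.7007 = 1517.0 m/s.

v_e ≈ 1520 m/s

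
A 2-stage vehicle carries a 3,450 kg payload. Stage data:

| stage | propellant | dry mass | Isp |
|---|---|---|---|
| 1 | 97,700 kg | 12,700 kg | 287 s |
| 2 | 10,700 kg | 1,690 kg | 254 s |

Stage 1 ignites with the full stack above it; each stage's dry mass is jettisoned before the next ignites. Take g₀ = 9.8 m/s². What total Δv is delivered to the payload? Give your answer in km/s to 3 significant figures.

Ignition mass of stage 1 = 97,700+12,700 + 10,700+1,690 + 3,450 = 126,240 kg.
Stage 1: m₀ = 126,240 kg, m_f = 126,240 − 97,700 = 28,540 kg; Δv = 287×9.8×ln(4.423) = 2812.6×1.4869 ≈ 4182 m/s.
Stage 2: m₀ = 15,840 kg, m_f = 15,840 − 10,700 = 5,140 kg; Δv = 254×9.8×ln(3.082) = 2489.2×1.1255 ≈ 2802 m/s.
Total Δv = 4182 + 2802 = 6984 m/s.

Δv ≈ 6.98 km/s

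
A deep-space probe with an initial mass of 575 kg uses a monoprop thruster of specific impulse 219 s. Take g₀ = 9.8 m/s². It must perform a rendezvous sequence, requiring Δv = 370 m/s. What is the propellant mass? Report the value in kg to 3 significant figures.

propellant mass ≈ 91.1 kg

v_e = Isp · g₀ = 219 × 9.8 = 2146.2 m/s.
m₀/m_f = exp(Δv / v_e) = exp(370 / 2146.2) = exp(0.1724) = 1.1882.
m_f = 575 / 1.1882 = 483.925 kg, so propellant = m₀ − m_f = 575 − 483.925 = 91.075 kg.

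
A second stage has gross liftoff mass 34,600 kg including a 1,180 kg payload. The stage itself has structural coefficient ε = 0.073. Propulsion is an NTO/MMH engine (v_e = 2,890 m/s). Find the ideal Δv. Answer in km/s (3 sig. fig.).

Δv ≈ 6.52 km/s

Stage wet mass = m₀ − payload = 34,600 − 1,180 = 33,420 kg.
Stage dry mass = ε × stage wet mass = 0.073 × 33,420 = 2,439.66 kg.
Burnout mass m_f = stage dry + payload = 2,439.66 + 1,180 = 3,619.66 kg.
Using Δv = v_e ln(m₀/m_f): Δv = v_e · ln(34,600/3,619.66) = 2890.0 × ln(9.559) = 2890.0 × 2.2575 ≈ 6524 m/s.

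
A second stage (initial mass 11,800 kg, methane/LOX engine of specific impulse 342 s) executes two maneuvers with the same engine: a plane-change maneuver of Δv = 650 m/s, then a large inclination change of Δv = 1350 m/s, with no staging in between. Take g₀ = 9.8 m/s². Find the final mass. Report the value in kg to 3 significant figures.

v_e = Isp · g₀ = 342 × 9.8 = 3351.6 m/s.
After the first burn: m = 11800 × exp(−650/3351.6) = 11800 × 0.82371 = 9,719.78 kg.
After the second burn: m = 9,719.78 × exp(−1350/3351.6) = 9,719.78 × 0.66845 = 6,497.19 kg.

final mass ≈ 6500 kg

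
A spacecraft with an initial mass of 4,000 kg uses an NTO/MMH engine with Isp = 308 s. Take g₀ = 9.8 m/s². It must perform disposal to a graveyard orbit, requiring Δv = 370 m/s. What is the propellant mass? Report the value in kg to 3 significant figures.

v_e = Isp · g₀ = 308 × 9.8 = 3018.4 m/s.
From the ideal rocket equation, m₀/m_f = exp(Δv / v_e) = exp(370 / 3018.4) = exp(0.1226) = 1.1304.
m_f = 4,000 / 1.1304 = 3,538.57 kg, so propellant = m₀ − m_f = 4,000 − 3,538.57 = 461.43 kg.

propellant mass ≈ 461 kg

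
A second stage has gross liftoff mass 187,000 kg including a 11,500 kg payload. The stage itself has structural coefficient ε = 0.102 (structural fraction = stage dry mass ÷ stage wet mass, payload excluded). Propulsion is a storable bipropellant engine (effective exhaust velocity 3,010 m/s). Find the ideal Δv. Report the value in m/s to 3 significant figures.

Stage wet mass = m₀ − payload = 187,000 − 11,500 = 175,500 kg.
Stage dry mass = ε × stage wet mass = 0.102 × 175,500 = 17,901 kg.
Burnout mass m_f = stage dry + payload = 17,901 + 11,500 = 29,401 kg.
Δv = v_e · ln(187,000/29,401) = 3010.0 × ln(6.36) = 3010.0 × 1.8501 ≈ 5569 m/s.

Δv ≈ 5570 m/s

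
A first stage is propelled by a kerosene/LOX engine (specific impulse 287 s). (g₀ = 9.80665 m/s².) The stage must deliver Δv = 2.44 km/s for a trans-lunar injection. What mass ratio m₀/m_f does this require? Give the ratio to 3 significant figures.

v_e = Isp · g₀ = 287 × 9.80665 = 2814.5 m/s.
m₀/m_f = exp(Δv / v_e) = exp(2440 / 2814.5) = exp(0.8669) = 2.3796.

mass ratio ≈ 2.38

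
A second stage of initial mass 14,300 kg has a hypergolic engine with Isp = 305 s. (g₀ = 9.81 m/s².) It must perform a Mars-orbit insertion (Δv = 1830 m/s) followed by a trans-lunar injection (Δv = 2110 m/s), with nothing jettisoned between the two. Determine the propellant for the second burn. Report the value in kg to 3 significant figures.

propellant for the second burn ≈ 3930 kg

v_e = Isp · g₀ = 305 × 9.81 = 2992.1 m/s.
After the first burn: m = 14300 × exp(−1830/2992.1) = 14300 × 0.54247 = 7,757.32 kg.
After the second burn: m = 7,757.32 × exp(−2110/2992.1) = 7,757.32 × 0.49401 = 3,832.19 kg.
Second-burn propellant = 7,757.32 − 3,832.19 = 3,925.13 kg.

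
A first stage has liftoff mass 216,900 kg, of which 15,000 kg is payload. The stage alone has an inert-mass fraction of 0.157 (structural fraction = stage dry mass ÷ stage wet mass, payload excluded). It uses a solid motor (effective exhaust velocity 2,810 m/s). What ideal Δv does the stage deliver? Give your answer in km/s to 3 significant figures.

Stage wet mass = m₀ − payload = 216,900 − 15,000 = 201,900 kg.
Stage dry mass = ε × stage wet mass = 0.157 × 201,900 = 31,698.3 kg.
Burnout mass m_f = stage dry + payload = 31,698.3 + 15,000 = 46,698.3 kg.
Δv = v_e · ln(216,900/46,698.3) = 2810.0 × ln(4.645) = 2810.0 × 1.5357 ≈ 4315 m/s.

Δv ≈ 4.32 km/s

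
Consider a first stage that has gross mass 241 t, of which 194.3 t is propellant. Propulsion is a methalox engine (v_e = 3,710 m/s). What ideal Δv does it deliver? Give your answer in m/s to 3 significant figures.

Δv ≈ 6090 m/s

m_f = m₀ − m_prop = 241 − 194.3 = 46.7 t.
Δv = v_e · ln(m₀/m_f) = 3710.0 × ln(5.161) = 3710.0 × 1.6411 ≈ 6088.3 m/s.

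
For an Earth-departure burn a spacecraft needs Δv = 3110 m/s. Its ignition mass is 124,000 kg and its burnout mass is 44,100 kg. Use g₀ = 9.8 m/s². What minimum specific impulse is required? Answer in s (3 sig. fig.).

Isp ≈ 307 s

ln(m₀/m_f) = ln(124000/44100) = ln(2.812) = 1.0338.
Using Δv = v_e ln(m₀/m_f): v_e = Δv / ln(m₀/m_f) = 3110 / 1.0338 = 3008.3 m/s.
Isp = v_e / g₀ = 3008.3 / 9.8 = 307.0 s.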